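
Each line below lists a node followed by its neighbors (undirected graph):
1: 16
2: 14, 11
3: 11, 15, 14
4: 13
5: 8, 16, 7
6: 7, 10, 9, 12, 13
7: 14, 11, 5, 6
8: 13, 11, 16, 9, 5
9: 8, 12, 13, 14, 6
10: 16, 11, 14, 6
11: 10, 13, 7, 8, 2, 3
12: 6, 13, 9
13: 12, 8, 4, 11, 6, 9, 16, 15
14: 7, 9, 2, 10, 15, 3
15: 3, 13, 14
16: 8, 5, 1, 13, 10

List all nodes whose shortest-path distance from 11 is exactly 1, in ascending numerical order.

2, 3, 7, 8, 10, 13

Level 0: 11
Level 1: 2, 3, 7, 8, 10, 13
Level 2: 4, 5, 6, 9, 12, 14, 15, 16
Level 3: 1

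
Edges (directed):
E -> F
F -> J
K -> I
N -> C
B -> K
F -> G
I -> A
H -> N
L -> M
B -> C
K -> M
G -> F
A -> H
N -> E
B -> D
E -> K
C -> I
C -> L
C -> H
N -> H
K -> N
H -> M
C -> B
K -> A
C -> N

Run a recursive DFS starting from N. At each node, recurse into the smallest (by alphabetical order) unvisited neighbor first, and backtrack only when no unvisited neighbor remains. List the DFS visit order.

N → C → B → D → K → A → H → M → I → L → E → F → G → J

Visit N
N → C
C → B
B → D
B → K
K → A
A → H
H → M
K → I
C → L
N → E
E → F
F → G
F → J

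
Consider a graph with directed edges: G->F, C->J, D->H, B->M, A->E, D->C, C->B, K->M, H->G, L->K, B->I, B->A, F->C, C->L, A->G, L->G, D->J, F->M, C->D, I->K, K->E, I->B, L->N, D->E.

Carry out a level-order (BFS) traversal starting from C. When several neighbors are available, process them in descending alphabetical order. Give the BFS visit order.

C, L, J, D, B, N, K, G, H, E, M, I, A, F

Visit C; enqueue L, J, D, B → queue [L, J, D, B]
Visit L; enqueue N, K, G → queue [J, D, B, N, K, G]
Visit J → queue [D, B, N, K, G]
Visit D; enqueue H, E → queue [B, N, K, G, H, E]
Visit B; enqueue M, I, A → queue [N, K, G, H, E, M, I, A]
Visit N → queue [K, G, H, E, M, I, A]
Visit K → queue [G, H, E, M, I, A]
Visit G; enqueue F → queue [H, E, M, I, A, F]
Visit H → queue [E, M, I, A, F]
Visit E → queue [M, I, A, F]
Visit M → queue [I, A, F]
Visit I → queue [A, F]
Visit A → queue [F]
Visit F → queue []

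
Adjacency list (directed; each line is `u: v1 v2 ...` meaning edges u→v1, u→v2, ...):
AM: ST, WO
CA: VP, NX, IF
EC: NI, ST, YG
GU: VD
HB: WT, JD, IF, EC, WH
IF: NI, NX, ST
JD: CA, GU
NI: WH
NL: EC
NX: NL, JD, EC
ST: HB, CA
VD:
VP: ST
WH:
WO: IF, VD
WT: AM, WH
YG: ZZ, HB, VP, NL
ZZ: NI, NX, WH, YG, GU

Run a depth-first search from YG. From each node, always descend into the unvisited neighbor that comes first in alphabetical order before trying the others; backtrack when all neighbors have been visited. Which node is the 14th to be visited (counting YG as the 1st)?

VP

Visit YG
YG → HB
HB → EC
EC → NI
NI → WH
EC → ST
ST → CA
CA → IF
IF → NX
NX → JD
JD → GU
GU → VD
NX → NL
CA → VP
HB → WT
WT → AM
AM → WO
YG → ZZ

Visit order: YG, HB, EC, NI, WH, ST, CA, IF, NX, JD, GU, VD, NL, VP, WT, AM, WO, ZZ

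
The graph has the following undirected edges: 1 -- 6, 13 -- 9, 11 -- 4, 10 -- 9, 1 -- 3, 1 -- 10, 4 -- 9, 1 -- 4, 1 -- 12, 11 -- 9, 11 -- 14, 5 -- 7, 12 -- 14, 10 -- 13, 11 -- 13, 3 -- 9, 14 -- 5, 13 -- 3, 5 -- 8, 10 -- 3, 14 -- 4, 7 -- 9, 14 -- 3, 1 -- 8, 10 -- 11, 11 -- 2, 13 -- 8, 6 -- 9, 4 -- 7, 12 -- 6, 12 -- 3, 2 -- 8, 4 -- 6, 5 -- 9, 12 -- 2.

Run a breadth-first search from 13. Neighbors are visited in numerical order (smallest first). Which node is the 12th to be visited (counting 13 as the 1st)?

Visit 13; enqueue 3, 8, 9, 10, 11 → queue [3, 8, 9, 10, 11]
Visit 3; enqueue 1, 12, 14 → queue [8, 9, 10, 11, 1, 12, 14]
Visit 8; enqueue 2, 5 → queue [9, 10, 11, 1, 12, 14, 2, 5]
Visit 9; enqueue 4, 6, 7 → queue [10, 11, 1, 12, 14, 2, 5, 4, 6, 7]
Visit 10 → queue [11, 1, 12, 14, 2, 5, 4, 6, 7]
Visit 11 → queue [1, 12, 14, 2, 5, 4, 6, 7]
Visit 1 → queue [12, 14, 2, 5, 4, 6, 7]
Visit 12 → queue [14, 2, 5, 4, 6, 7]
Visit 14 → queue [2, 5, 4, 6, 7]
Visit 2 → queue [5, 4, 6, 7]
Visit 5 → queue [4, 6, 7]
Visit 4 → queue [6, 7]
Visit 6 → queue [7]
Visit 7 → queue []

Visit order: 13, 3, 8, 9, 10, 11, 1, 12, 14, 2, 5, 4, 6, 7

4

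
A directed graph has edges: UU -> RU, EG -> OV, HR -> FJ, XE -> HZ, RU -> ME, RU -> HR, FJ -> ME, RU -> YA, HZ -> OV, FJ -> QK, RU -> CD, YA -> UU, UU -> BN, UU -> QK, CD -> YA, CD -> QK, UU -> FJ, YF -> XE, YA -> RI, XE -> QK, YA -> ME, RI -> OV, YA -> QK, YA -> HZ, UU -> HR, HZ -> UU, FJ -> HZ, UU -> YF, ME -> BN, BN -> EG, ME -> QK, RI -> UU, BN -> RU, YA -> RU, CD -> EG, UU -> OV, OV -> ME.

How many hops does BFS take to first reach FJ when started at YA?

2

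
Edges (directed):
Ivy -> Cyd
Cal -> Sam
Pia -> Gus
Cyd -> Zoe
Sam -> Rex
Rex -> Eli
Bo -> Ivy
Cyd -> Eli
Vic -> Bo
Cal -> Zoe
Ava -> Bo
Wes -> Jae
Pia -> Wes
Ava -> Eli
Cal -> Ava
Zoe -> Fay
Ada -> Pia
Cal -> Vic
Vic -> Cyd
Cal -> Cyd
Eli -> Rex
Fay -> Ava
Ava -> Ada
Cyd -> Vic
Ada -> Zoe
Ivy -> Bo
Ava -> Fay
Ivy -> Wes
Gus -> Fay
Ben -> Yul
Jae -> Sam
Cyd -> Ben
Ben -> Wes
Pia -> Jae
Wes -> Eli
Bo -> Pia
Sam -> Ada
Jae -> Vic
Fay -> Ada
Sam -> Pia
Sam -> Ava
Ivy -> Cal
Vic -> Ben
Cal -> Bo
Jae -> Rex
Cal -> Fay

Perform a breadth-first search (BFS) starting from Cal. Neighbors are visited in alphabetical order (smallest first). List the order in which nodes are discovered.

Visit Cal; enqueue Ava, Bo, Cyd, Fay, Sam, Vic, Zoe → queue [Ava, Bo, Cyd, Fay, Sam, Vic, Zoe]
Visit Ava; enqueue Ada, Eli → queue [Bo, Cyd, Fay, Sam, Vic, Zoe, Ada, Eli]
Visit Bo; enqueue Ivy, Pia → queue [Cyd, Fay, Sam, Vic, Zoe, Ada, Eli, Ivy, Pia]
Visit Cyd; enqueue Ben → queue [Fay, Sam, Vic, Zoe, Ada, Eli, Ivy, Pia, Ben]
Visit Fay → queue [Sam, Vic, Zoe, Ada, Eli, Ivy, Pia, Ben]
Visit Sam; enqueue Rex → queue [Vic, Zoe, Ada, Eli, Ivy, Pia, Ben, Rex]
Visit Vic → queue [Zoe, Ada, Eli, Ivy, Pia, Ben, Rex]
Visit Zoe → queue [Ada, Eli, Ivy, Pia, Ben, Rex]
Visit Ada → queue [Eli, Ivy, Pia, Ben, Rex]
Visit Eli → queue [Ivy, Pia, Ben, Rex]
Visit Ivy; enqueue Wes → queue [Pia, Ben, Rex, Wes]
Visit Pia; enqueue Gus, Jae → queue [Ben, Rex, Wes, Gus, Jae]
Visit Ben; enqueue Yul → queue [Rex, Wes, Gus, Jae, Yul]
Visit Rex → queue [Wes, Gus, Jae, Yul]
Visit Wes → queue [Gus, Jae, Yul]
Visit Gus → queue [Jae, Yul]
Visit Jae → queue [Yul]
Visit Yul → queue []

Cal, Ava, Bo, Cyd, Fay, Sam, Vic, Zoe, Ada, Eli, Ivy, Pia, Ben, Rex, Wes, Gus, Jae, Yul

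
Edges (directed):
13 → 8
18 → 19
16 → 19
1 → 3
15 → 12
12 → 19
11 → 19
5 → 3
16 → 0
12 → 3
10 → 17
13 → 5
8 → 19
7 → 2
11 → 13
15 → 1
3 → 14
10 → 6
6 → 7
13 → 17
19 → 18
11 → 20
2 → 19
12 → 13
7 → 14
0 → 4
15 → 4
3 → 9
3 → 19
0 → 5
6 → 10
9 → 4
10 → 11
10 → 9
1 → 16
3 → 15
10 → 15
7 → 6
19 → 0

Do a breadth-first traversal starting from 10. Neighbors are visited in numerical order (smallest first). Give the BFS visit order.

10 → 6 → 9 → 11 → 15 → 17 → 7 → 4 → 13 → 19 → 20 → 1 → 12 → 2 → 14 → 5 → 8 → 0 → 18 → 3 → 16

Visit 10; enqueue 6, 9, 11, 15, 17 → queue [6, 9, 11, 15, 17]
Visit 6; enqueue 7 → queue [9, 11, 15, 17, 7]
Visit 9; enqueue 4 → queue [11, 15, 17, 7, 4]
Visit 11; enqueue 13, 19, 20 → queue [15, 17, 7, 4, 13, 19, 20]
Visit 15; enqueue 1, 12 → queue [17, 7, 4, 13, 19, 20, 1, 12]
Visit 17 → queue [7, 4, 13, 19, 20, 1, 12]
Visit 7; enqueue 2, 14 → queue [4, 13, 19, 20, 1, 12, 2, 14]
Visit 4 → queue [13, 19, 20, 1, 12, 2, 14]
Visit 13; enqueue 5, 8 → queue [19, 20, 1, 12, 2, 14, 5, 8]
Visit 19; enqueue 0, 18 → queue [20, 1, 12, 2, 14, 5, 8, 0, 18]
Visit 20 → queue [1, 12, 2, 14, 5, 8, 0, 18]
Visit 1; enqueue 3, 16 → queue [12, 2, 14, 5, 8, 0, 18, 3, 16]
Visit 12 → queue [2, 14, 5, 8, 0, 18, 3, 16]
Visit 2 → queue [14, 5, 8, 0, 18, 3, 16]
Visit 14 → queue [5, 8, 0, 18, 3, 16]
Visit 5 → queue [8, 0, 18, 3, 16]
Visit 8 → queue [0, 18, 3, 16]
Visit 0 → queue [18, 3, 16]
Visit 18 → queue [3, 16]
Visit 3 → queue [16]
Visit 16 → queue []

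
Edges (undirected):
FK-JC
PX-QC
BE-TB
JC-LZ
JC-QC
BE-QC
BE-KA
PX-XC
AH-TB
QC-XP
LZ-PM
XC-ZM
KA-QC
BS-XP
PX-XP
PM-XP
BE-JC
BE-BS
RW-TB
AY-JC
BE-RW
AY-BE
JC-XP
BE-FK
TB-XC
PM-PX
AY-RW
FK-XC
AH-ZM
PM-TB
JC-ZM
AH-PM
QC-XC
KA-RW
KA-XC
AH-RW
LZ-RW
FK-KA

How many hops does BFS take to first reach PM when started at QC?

2

Level 0: QC
Level 1: BE, JC, KA, PX, XC, XP
Level 2: AY, BS, FK, LZ, PM, RW, TB, ZM
Level 3: AH
PM first appears at level 2.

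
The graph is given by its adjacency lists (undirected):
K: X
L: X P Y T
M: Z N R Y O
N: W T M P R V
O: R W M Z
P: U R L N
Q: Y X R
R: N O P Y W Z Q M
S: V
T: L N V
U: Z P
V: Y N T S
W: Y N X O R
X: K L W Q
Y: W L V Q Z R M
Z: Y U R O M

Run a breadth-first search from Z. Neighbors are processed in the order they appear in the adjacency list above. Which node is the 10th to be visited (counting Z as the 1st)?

Visit Z; enqueue Y, U, R, O, M → queue [Y, U, R, O, M]
Visit Y; enqueue W, L, V, Q → queue [U, R, O, M, W, L, V, Q]
Visit U; enqueue P → queue [R, O, M, W, L, V, Q, P]
Visit R; enqueue N → queue [O, M, W, L, V, Q, P, N]
Visit O → queue [M, W, L, V, Q, P, N]
Visit M → queue [W, L, V, Q, P, N]
Visit W; enqueue X → queue [L, V, Q, P, N, X]
Visit L; enqueue T → queue [V, Q, P, N, X, T]
Visit V; enqueue S → queue [Q, P, N, X, T, S]
Visit Q → queue [P, N, X, T, S]
Visit P → queue [N, X, T, S]
Visit N → queue [X, T, S]
Visit X; enqueue K → queue [T, S, K]
Visit T → queue [S, K]
Visit S → queue [K]
Visit K → queue []

Visit order: Z, Y, U, R, O, M, W, L, V, Q, P, N, X, T, S, K

Q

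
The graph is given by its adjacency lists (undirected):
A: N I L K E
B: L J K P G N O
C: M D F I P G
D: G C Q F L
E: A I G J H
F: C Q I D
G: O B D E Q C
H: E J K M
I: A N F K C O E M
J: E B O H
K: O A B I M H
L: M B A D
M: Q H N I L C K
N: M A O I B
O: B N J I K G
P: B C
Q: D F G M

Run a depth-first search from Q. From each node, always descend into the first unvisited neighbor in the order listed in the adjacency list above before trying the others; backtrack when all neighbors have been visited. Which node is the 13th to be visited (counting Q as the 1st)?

Visit Q
Q → D
D → G
G → O
O → B
B → L
L → M
M → H
H → E
E → A
A → N
N → I
I → F
F → C
C → P
I → K
E → J

Visit order: Q, D, G, O, B, L, M, H, E, A, N, I, F, C, P, K, J

F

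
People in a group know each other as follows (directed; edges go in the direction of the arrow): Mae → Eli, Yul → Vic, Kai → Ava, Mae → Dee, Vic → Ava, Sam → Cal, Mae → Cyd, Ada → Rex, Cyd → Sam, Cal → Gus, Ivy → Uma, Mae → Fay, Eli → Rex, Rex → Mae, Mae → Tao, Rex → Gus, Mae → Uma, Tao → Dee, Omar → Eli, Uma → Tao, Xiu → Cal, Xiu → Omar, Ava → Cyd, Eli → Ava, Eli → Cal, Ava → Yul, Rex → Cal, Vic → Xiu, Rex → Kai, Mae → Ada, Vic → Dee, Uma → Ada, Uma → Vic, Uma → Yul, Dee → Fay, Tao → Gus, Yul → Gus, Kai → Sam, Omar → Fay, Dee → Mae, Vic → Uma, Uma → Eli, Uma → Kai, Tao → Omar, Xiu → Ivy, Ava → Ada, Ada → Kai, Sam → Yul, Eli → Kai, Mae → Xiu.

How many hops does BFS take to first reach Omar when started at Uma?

Level 0: Uma
Level 1: Ada, Eli, Kai, Tao, Vic, Yul
Level 2: Ava, Cal, Dee, Gus, Omar, Rex, Sam, Xiu
Level 3: Cyd, Fay, Ivy, Mae
Omar first appears at level 2.

2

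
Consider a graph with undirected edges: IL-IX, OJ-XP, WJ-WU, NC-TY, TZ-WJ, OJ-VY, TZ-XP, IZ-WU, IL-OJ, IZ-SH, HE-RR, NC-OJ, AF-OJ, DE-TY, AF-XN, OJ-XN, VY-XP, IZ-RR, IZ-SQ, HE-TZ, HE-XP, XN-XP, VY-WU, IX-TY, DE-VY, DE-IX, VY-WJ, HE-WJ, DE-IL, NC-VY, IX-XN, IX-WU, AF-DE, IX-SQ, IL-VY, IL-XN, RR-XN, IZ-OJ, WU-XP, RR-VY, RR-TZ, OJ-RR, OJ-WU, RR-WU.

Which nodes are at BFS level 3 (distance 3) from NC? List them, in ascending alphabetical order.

HE, SH, SQ, TZ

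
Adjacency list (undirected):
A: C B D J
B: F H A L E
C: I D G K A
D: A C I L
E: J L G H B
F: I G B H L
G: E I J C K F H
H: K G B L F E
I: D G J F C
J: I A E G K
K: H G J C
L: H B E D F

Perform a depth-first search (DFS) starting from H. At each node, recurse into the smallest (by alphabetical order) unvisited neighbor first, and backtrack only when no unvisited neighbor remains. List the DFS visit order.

Visit H
H → B
B → A
A → C
C → D
D → I
I → F
F → G
G → E
E → J
J → K
E → L

H B A C D I F G E J K L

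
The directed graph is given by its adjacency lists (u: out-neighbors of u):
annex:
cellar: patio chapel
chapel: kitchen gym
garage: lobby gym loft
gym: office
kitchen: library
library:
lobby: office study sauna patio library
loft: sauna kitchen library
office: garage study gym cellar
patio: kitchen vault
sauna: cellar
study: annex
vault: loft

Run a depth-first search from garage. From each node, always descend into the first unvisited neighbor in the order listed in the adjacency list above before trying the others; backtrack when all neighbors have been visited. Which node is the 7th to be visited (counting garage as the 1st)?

Visit garage
garage → lobby
lobby → office
office → study
study → annex
office → gym
office → cellar
cellar → patio
patio → kitchen
kitchen → library
patio → vault
vault → loft
loft → sauna
cellar → chapel

Visit order: garage, lobby, office, study, annex, gym, cellar, patio, kitchen, library, vault, loft, sauna, chapel

cellar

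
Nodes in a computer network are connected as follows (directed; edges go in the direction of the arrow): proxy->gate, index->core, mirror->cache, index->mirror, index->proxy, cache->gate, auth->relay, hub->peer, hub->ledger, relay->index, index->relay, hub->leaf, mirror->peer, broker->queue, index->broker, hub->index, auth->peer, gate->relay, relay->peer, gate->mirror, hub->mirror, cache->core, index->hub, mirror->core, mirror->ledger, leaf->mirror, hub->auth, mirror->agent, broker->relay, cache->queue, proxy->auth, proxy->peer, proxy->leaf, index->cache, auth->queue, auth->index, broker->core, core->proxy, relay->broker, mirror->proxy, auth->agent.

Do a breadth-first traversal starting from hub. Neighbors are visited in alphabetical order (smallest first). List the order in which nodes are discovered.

Visit hub; enqueue auth, index, leaf, ledger, mirror, peer → queue [auth, index, leaf, ledger, mirror, peer]
Visit auth; enqueue agent, queue, relay → queue [index, leaf, ledger, mirror, peer, agent, queue, relay]
Visit index; enqueue broker, cache, core, proxy → queue [leaf, ledger, mirror, peer, agent, queue, relay, broker, cache, core, proxy]
Visit leaf → queue [ledger, mirror, peer, agent, queue, relay, broker, cache, core, proxy]
Visit ledger → queue [mirror, peer, agent, queue, relay, broker, cache, core, proxy]
Visit mirror → queue [peer, agent, queue, relay, broker, cache, core, proxy]
Visit peer → queue [agent, queue, relay, broker, cache, core, proxy]
Visit agent → queue [queue, relay, broker, cache, core, proxy]
Visit queue → queue [relay, broker, cache, core, proxy]
Visit relay → queue [broker, cache, core, proxy]
Visit broker → queue [cache, core, proxy]
Visit cache; enqueue gate → queue [core, proxy, gate]
Visit core → queue [proxy, gate]
Visit proxy → queue [gate]
Visit gate → queue []

hub -> auth -> index -> leaf -> ledger -> mirror -> peer -> agent -> queue -> relay -> broker -> cache -> core -> proxy -> gate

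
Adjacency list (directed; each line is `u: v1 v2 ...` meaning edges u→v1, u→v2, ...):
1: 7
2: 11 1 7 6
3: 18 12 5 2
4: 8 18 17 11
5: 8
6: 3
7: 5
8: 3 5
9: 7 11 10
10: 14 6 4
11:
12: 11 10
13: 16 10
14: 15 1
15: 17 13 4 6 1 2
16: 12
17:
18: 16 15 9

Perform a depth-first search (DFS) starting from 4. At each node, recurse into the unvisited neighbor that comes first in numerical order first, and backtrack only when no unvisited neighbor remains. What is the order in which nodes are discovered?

4, 8, 3, 2, 1, 7, 5, 6, 11, 12, 10, 14, 15, 13, 16, 17, 18, 9

Visit 4
4 → 8
8 → 3
3 → 2
2 → 1
1 → 7
7 → 5
2 → 6
2 → 11
3 → 12
12 → 10
10 → 14
14 → 15
15 → 13
13 → 16
15 → 17
3 → 18
18 → 9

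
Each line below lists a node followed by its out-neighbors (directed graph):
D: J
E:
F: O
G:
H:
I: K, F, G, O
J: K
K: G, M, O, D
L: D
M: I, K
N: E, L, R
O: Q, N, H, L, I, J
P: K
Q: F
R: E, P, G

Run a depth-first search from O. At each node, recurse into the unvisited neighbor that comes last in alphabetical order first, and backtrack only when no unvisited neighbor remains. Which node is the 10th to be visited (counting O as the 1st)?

G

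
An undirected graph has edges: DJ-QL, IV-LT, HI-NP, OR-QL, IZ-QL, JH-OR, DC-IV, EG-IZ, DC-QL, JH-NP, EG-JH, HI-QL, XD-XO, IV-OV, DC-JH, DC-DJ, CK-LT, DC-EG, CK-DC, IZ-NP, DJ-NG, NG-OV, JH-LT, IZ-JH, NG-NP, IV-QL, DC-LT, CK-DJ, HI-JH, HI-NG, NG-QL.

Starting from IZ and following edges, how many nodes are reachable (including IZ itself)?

14

BFS from IZ visits: IZ, EG, JH, NP, QL, DC, HI, LT, OR, NG, DJ, IV, CK, OV
Reachable nodes: 14 of 16 total.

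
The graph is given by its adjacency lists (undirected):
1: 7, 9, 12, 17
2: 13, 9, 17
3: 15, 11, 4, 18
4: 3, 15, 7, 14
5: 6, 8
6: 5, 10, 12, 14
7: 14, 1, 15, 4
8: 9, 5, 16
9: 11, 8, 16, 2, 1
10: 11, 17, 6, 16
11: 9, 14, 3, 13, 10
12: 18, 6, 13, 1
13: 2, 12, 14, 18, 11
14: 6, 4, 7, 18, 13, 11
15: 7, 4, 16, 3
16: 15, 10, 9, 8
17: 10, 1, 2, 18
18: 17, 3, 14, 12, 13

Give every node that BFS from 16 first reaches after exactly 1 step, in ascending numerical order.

Level 0: 16
Level 1: 8, 9, 10, 15
Level 2: 1, 2, 3, 4, 5, 6, 7, 11, 17
Level 3: 12, 13, 14, 18

8, 9, 10, 15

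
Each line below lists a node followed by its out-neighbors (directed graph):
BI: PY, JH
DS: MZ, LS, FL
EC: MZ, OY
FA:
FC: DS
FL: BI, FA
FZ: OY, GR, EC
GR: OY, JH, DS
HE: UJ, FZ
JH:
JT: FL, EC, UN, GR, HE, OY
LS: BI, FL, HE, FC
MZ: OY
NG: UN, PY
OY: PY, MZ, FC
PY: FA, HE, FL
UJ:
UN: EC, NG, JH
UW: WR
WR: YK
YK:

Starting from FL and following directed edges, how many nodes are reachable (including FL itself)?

BFS from FL visits: FL, BI, FA, PY, JH, HE, UJ, FZ, OY, GR, EC, MZ, FC, DS, LS
Reachable nodes: 15 of 21 total.

15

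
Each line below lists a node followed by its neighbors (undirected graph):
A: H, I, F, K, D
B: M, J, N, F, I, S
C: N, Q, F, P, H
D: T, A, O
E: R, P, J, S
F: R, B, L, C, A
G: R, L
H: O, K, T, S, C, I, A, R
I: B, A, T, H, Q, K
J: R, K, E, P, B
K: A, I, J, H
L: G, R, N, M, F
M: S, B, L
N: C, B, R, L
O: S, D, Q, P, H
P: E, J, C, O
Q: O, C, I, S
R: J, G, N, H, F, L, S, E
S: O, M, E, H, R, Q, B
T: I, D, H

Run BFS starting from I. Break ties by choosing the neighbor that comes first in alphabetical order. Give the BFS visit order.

Visit I; enqueue A, B, H, K, Q, T → queue [A, B, H, K, Q, T]
Visit A; enqueue D, F → queue [B, H, K, Q, T, D, F]
Visit B; enqueue J, M, N, S → queue [H, K, Q, T, D, F, J, M, N, S]
Visit H; enqueue C, O, R → queue [K, Q, T, D, F, J, M, N, S, C, O, R]
Visit K → queue [Q, T, D, F, J, M, N, S, C, O, R]
Visit Q → queue [T, D, F, J, M, N, S, C, O, R]
Visit T → queue [D, F, J, M, N, S, C, O, R]
Visit D → queue [F, J, M, N, S, C, O, R]
Visit F; enqueue L → queue [J, M, N, S, C, O, R, L]
Visit J; enqueue E, P → queue [M, N, S, C, O, R, L, E, P]
Visit M → queue [N, S, C, O, R, L, E, P]
Visit N → queue [S, C, O, R, L, E, P]
Visit S → queue [C, O, R, L, E, P]
Visit C → queue [O, R, L, E, P]
Visit O → queue [R, L, E, P]
Visit R; enqueue G → queue [L, E, P, G]
Visit L → queue [E, P, G]
Visit E → queue [P, G]
Visit P → queue [G]
Visit G → queue []

I → A → B → H → K → Q → T → D → F → J → M → N → S → C → O → R → L → E → P → G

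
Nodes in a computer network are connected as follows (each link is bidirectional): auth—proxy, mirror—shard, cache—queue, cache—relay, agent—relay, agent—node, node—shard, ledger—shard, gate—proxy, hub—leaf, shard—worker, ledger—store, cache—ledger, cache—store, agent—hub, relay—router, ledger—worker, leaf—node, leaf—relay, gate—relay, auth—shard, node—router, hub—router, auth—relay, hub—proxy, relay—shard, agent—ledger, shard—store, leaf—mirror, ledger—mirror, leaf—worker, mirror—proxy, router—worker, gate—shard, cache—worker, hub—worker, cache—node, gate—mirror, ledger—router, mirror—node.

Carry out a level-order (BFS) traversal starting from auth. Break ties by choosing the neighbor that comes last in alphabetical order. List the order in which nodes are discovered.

Visit auth; enqueue shard, relay, proxy → queue [shard, relay, proxy]
Visit shard; enqueue worker, store, node, mirror, ledger, gate → queue [relay, proxy, worker, store, node, mirror, ledger, gate]
Visit relay; enqueue router, leaf, cache, agent → queue [proxy, worker, store, node, mirror, ledger, gate, router, leaf, cache, agent]
Visit proxy; enqueue hub → queue [worker, store, node, mirror, ledger, gate, router, leaf, cache, agent, hub]
Visit worker → queue [store, node, mirror, ledger, gate, router, leaf, cache, agent, hub]
Visit store → queue [node, mirror, ledger, gate, router, leaf, cache, agent, hub]
Visit node → queue [mirror, ledger, gate, router, leaf, cache, agent, hub]
Visit mirror → queue [ledger, gate, router, leaf, cache, agent, hub]
Visit ledger → queue [gate, router, leaf, cache, agent, hub]
Visit gate → queue [router, leaf, cache, agent, hub]
Visit router → queue [leaf, cache, agent, hub]
Visit leaf → queue [cache, agent, hub]
Visit cache; enqueue queue → queue [agent, hub, queue]
Visit agent → queue [hub, queue]
Visit hub → queue [queue]
Visit queue → queue []

auth, shard, relay, proxy, worker, store, node, mirror, ledger, gate, router, leaf, cache, agent, hub, queue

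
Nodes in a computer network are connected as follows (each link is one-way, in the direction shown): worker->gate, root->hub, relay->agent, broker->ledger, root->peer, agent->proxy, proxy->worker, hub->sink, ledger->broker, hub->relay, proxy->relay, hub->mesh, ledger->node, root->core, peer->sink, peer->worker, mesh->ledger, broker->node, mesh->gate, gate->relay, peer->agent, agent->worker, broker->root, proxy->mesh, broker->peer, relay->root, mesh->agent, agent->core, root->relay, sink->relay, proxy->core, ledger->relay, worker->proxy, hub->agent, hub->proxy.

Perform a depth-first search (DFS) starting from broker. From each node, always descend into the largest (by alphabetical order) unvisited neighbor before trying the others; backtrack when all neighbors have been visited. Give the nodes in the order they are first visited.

broker, root, relay, agent, worker, proxy, mesh, ledger, node, gate, core, peer, sink, hub

Visit broker
broker → root
root → relay
relay → agent
agent → worker
worker → proxy
proxy → mesh
mesh → ledger
ledger → node
mesh → gate
proxy → core
root → peer
peer → sink
root → hub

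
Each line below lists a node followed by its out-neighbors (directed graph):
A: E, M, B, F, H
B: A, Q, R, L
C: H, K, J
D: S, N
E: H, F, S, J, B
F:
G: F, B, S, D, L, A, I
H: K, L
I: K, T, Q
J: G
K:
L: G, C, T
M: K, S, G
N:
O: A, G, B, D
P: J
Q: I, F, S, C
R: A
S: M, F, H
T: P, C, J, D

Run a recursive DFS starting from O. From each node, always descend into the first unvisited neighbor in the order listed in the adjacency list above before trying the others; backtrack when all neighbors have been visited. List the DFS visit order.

O, A, E, H, K, L, G, F, B, Q, I, T, P, J, C, D, S, M, N, R

Visit O
O → A
A → E
E → H
H → K
H → L
L → G
G → F
G → B
B → Q
Q → I
I → T
T → P
P → J
T → C
T → D
D → S
S → M
D → N
B → R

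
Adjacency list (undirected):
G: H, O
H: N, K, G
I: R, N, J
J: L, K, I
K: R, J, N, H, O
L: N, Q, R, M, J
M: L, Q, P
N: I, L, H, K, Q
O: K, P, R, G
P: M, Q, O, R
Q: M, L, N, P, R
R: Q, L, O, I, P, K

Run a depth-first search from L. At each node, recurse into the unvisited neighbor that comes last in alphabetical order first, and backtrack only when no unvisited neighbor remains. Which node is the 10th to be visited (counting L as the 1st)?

H

Visit L
L → R
R → Q
Q → P
P → O
O → K
K → N
N → I
I → J
N → H
H → G
P → M

Visit order: L, R, Q, P, O, K, N, I, J, H, G, M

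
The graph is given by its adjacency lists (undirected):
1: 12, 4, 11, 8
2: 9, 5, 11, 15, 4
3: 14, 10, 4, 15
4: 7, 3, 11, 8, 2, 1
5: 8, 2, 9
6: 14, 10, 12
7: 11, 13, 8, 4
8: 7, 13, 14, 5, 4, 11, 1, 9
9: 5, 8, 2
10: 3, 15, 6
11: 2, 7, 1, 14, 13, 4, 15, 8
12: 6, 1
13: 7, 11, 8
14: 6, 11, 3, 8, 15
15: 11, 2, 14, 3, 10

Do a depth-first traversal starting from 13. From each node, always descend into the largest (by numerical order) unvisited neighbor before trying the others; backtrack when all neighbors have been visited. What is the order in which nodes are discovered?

13 -> 11 -> 15 -> 14 -> 8 -> 9 -> 5 -> 2 -> 4 -> 7 -> 3 -> 10 -> 6 -> 12 -> 1

Visit 13
13 → 11
11 → 15
15 → 14
14 → 8
8 → 9
9 → 5
5 → 2
2 → 4
4 → 7
4 → 3
3 → 10
10 → 6
6 → 12
12 → 1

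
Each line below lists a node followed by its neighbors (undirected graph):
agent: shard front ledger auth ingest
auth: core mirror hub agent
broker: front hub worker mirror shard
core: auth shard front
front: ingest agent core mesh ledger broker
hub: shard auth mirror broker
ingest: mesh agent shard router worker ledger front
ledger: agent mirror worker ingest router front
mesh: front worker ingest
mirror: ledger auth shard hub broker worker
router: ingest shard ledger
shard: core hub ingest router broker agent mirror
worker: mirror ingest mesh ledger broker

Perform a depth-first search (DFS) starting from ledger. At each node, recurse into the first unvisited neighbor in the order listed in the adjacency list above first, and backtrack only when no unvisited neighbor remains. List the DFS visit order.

Visit ledger
ledger → agent
agent → shard
shard → core
core → auth
auth → mirror
mirror → hub
hub → broker
broker → front
front → ingest
ingest → mesh
mesh → worker
ingest → router

ledger -> agent -> shard -> core -> auth -> mirror -> hub -> broker -> front -> ingest -> mesh -> worker -> router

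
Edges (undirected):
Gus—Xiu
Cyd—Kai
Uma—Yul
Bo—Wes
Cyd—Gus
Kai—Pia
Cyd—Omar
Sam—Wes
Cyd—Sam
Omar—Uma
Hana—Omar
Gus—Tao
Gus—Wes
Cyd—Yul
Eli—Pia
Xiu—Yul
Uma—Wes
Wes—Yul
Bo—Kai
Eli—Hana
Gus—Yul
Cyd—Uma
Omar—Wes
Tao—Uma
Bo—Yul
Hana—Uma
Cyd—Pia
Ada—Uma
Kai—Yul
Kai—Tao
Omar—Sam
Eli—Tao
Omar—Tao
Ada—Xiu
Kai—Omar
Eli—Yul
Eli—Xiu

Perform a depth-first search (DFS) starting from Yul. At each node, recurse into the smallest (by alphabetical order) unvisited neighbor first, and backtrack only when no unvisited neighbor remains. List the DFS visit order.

Yul, Bo, Kai, Cyd, Gus, Tao, Eli, Hana, Omar, Sam, Wes, Uma, Ada, Xiu, Pia

Visit Yul
Yul → Bo
Bo → Kai
Kai → Cyd
Cyd → Gus
Gus → Tao
Tao → Eli
Eli → Hana
Hana → Omar
Omar → Sam
Sam → Wes
Wes → Uma
Uma → Ada
Ada → Xiu
Eli → Pia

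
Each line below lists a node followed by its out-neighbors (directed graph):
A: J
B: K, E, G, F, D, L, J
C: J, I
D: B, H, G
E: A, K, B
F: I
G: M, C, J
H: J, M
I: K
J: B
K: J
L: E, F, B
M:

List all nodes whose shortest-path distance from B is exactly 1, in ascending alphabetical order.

D, E, F, G, J, K, L

Level 0: B
Level 1: D, E, F, G, J, K, L
Level 2: A, C, H, I, M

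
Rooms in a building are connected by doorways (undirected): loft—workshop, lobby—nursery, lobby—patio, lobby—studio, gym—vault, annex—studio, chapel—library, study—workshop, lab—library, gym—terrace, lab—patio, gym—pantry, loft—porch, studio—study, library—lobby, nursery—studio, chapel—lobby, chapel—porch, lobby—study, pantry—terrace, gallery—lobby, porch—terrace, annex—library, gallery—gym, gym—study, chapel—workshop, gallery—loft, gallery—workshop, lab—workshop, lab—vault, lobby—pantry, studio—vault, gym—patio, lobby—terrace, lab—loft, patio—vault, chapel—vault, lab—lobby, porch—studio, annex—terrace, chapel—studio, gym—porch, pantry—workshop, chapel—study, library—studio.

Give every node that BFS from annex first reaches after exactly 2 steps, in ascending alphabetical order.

chapel, gym, lab, lobby, nursery, pantry, porch, study, vault

Level 0: annex
Level 1: library, studio, terrace
Level 2: chapel, gym, lab, lobby, nursery, pantry, porch, study, vault
Level 3: gallery, loft, patio, workshop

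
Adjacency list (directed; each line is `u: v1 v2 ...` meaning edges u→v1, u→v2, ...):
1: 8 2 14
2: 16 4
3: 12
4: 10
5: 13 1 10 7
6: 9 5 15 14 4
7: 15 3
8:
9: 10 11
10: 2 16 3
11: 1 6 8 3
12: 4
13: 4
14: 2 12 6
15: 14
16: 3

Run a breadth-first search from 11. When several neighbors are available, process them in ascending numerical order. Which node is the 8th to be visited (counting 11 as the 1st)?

12

Visit 11; enqueue 1, 3, 6, 8 → queue [1, 3, 6, 8]
Visit 1; enqueue 2, 14 → queue [3, 6, 8, 2, 14]
Visit 3; enqueue 12 → queue [6, 8, 2, 14, 12]
Visit 6; enqueue 4, 5, 9, 15 → queue [8, 2, 14, 12, 4, 5, 9, 15]
Visit 8 → queue [2, 14, 12, 4, 5, 9, 15]
Visit 2; enqueue 16 → queue [14, 12, 4, 5, 9, 15, 16]
Visit 14 → queue [12, 4, 5, 9, 15, 16]
Visit 12 → queue [4, 5, 9, 15, 16]
Visit 4; enqueue 10 → queue [5, 9, 15, 16, 10]
Visit 5; enqueue 7, 13 → queue [9, 15, 16, 10, 7, 13]
Visit 9 → queue [15, 16, 10, 7, 13]
Visit 15 → queue [16, 10, 7, 13]
Visit 16 → queue [10, 7, 13]
Visit 10 → queue [7, 13]
Visit 7 → queue [13]
Visit 13 → queue []

Visit order: 11, 1, 3, 6, 8, 2, 14, 12, 4, 5, 9, 15, 16, 10, 7, 13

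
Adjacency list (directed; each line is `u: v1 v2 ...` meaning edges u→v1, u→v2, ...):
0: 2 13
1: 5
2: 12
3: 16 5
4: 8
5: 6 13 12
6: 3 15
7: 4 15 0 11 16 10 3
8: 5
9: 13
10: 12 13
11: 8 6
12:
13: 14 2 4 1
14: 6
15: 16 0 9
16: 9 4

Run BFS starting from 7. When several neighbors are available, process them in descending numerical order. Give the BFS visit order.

7 → 16 → 15 → 11 → 10 → 4 → 3 → 0 → 9 → 8 → 6 → 13 → 12 → 5 → 2 → 14 → 1

Visit 7; enqueue 16, 15, 11, 10, 4, 3, 0 → queue [16, 15, 11, 10, 4, 3, 0]
Visit 16; enqueue 9 → queue [15, 11, 10, 4, 3, 0, 9]
Visit 15 → queue [11, 10, 4, 3, 0, 9]
Visit 11; enqueue 8, 6 → queue [10, 4, 3, 0, 9, 8, 6]
Visit 10; enqueue 13, 12 → queue [4, 3, 0, 9, 8, 6, 13, 12]
Visit 4 → queue [3, 0, 9, 8, 6, 13, 12]
Visit 3; enqueue 5 → queue [0, 9, 8, 6, 13, 12, 5]
Visit 0; enqueue 2 → queue [9, 8, 6, 13, 12, 5, 2]
Visit 9 → queue [8, 6, 13, 12, 5, 2]
Visit 8 → queue [6, 13, 12, 5, 2]
Visit 6 → queue [13, 12, 5, 2]
Visit 13; enqueue 14, 1 → queue [12, 5, 2, 14, 1]
Visit 12 → queue [5, 2, 14, 1]
Visit 5 → queue [2, 14, 1]
Visit 2 → queue [14, 1]
Visit 14 → queue [1]
Visit 1 → queue []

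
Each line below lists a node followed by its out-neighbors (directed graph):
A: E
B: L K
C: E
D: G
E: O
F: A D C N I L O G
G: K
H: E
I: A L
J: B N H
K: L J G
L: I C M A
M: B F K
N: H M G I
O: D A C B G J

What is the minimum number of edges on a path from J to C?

Level 0: J
Level 1: B, H, N
Level 2: E, G, I, K, L, M
Level 3: A, C, F, O
Level 4: D
C first appears at level 3.

3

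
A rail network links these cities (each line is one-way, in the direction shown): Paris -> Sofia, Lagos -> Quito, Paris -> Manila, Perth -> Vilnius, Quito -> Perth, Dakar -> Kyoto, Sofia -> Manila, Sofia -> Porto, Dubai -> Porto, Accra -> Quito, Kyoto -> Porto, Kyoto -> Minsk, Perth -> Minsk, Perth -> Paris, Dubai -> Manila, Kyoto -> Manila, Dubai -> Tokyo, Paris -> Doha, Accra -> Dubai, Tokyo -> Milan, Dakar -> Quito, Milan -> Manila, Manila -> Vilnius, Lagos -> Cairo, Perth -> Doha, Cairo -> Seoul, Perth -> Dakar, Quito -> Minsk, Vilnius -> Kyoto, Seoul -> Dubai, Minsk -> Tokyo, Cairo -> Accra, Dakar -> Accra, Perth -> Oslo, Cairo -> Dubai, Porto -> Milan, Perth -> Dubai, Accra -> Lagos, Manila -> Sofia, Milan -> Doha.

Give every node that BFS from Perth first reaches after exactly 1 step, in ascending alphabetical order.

Dakar, Doha, Dubai, Minsk, Oslo, Paris, Vilnius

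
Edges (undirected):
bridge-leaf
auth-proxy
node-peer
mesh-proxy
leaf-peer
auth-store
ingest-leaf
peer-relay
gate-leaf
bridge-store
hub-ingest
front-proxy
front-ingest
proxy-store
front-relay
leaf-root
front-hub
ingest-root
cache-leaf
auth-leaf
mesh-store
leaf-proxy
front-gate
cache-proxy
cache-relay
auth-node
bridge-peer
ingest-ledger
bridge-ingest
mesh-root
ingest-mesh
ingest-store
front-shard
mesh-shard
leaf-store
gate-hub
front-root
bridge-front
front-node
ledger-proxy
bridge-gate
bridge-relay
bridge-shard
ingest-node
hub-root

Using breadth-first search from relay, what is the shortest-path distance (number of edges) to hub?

Level 0: relay
Level 1: bridge, cache, front, peer
Level 2: gate, hub, ingest, leaf, node, proxy, root, shard, store
Level 3: auth, ledger, mesh
hub first appears at level 2.

2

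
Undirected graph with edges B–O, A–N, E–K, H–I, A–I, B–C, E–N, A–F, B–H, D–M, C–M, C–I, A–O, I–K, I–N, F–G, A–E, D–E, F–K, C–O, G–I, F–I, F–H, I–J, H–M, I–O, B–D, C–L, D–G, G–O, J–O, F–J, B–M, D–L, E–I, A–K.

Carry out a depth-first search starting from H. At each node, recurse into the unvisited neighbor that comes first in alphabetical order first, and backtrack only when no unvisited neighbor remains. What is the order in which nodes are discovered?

H, B, C, I, A, E, D, G, F, J, O, K, L, M, N

Visit H
H → B
B → C
C → I
I → A
A → E
E → D
D → G
G → F
F → J
J → O
F → K
D → L
D → M
E → N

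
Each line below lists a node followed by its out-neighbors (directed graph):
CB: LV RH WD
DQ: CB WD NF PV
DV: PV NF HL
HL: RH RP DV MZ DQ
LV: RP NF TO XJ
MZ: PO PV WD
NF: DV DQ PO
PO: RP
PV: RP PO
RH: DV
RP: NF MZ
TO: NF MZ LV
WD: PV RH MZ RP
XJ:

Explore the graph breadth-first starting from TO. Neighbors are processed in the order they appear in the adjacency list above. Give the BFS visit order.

TO, NF, MZ, LV, DV, DQ, PO, PV, WD, RP, XJ, HL, CB, RH

Visit TO; enqueue NF, MZ, LV → queue [NF, MZ, LV]
Visit NF; enqueue DV, DQ, PO → queue [MZ, LV, DV, DQ, PO]
Visit MZ; enqueue PV, WD → queue [LV, DV, DQ, PO, PV, WD]
Visit LV; enqueue RP, XJ → queue [DV, DQ, PO, PV, WD, RP, XJ]
Visit DV; enqueue HL → queue [DQ, PO, PV, WD, RP, XJ, HL]
Visit DQ; enqueue CB → queue [PO, PV, WD, RP, XJ, HL, CB]
Visit PO → queue [PV, WD, RP, XJ, HL, CB]
Visit PV → queue [WD, RP, XJ, HL, CB]
Visit WD; enqueue RH → queue [RP, XJ, HL, CB, RH]
Visit RP → queue [XJ, HL, CB, RH]
Visit XJ → queue [HL, CB, RH]
Visit HL → queue [CB, RH]
Visit CB → queue [RH]
Visit RH → queue []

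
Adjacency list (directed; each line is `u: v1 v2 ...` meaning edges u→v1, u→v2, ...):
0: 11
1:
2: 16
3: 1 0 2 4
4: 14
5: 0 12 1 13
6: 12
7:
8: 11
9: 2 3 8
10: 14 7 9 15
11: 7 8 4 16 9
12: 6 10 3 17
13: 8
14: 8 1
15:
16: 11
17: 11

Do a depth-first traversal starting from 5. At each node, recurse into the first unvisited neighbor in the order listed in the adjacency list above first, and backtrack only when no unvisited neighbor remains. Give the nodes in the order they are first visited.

5 -> 0 -> 11 -> 7 -> 8 -> 4 -> 14 -> 1 -> 16 -> 9 -> 2 -> 3 -> 12 -> 6 -> 10 -> 15 -> 17 -> 13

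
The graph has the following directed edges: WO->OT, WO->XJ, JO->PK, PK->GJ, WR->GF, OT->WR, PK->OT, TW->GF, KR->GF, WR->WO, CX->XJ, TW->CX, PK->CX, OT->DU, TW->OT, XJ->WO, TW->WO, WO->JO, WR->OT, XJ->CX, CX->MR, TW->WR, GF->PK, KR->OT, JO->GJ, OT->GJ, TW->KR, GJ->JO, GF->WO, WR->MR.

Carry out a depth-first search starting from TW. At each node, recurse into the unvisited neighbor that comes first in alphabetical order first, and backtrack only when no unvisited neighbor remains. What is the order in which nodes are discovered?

Visit TW
TW → CX
CX → MR
CX → XJ
XJ → WO
WO → JO
JO → GJ
JO → PK
PK → OT
OT → DU
OT → WR
WR → GF
TW → KR

TW CX MR XJ WO JO GJ PK OT DU WR GF KR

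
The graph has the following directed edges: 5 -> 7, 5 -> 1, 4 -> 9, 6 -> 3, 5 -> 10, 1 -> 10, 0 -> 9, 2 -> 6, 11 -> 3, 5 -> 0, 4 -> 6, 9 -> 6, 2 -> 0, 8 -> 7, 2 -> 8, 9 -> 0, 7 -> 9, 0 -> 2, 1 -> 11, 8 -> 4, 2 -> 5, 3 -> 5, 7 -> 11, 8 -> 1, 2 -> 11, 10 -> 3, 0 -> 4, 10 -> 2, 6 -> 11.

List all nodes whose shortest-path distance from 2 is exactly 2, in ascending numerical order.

1, 3, 4, 7, 9, 10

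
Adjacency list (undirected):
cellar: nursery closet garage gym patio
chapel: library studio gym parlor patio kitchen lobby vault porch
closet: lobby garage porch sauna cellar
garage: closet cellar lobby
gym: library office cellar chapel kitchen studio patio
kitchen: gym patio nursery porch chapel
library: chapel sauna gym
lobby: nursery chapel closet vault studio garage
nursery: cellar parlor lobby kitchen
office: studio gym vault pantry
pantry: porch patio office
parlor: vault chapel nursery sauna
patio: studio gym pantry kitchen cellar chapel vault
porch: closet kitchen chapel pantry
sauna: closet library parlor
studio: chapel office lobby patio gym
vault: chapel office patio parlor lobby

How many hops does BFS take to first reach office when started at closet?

Level 0: closet
Level 1: cellar, garage, lobby, porch, sauna
Level 2: chapel, gym, kitchen, library, nursery, pantry, parlor, patio, studio, vault
Level 3: office
office first appears at level 3.

3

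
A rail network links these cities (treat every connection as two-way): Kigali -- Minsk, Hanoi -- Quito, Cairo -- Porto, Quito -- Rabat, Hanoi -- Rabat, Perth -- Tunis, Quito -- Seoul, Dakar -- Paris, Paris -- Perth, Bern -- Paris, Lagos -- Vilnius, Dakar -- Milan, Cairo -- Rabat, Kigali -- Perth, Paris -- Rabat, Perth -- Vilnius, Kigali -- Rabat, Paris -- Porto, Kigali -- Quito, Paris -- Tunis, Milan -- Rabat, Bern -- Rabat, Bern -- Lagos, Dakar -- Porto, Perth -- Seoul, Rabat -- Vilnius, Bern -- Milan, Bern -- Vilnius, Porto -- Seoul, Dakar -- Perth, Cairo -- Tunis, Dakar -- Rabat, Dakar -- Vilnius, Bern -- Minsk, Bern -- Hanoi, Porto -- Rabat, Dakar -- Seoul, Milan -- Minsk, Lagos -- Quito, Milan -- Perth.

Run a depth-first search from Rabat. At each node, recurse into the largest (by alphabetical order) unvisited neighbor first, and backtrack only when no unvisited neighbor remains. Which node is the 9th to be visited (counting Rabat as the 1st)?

Visit Rabat
Rabat → Vilnius
Vilnius → Perth
Perth → Tunis
Tunis → Paris
Paris → Porto
Porto → Seoul
Seoul → Quito
Quito → Lagos
Lagos → Bern
Bern → Minsk
Minsk → Milan
Milan → Dakar
Minsk → Kigali
Bern → Hanoi
Porto → Cairo

Visit order: Rabat, Vilnius, Perth, Tunis, Paris, Porto, Seoul, Quito, Lagos, Bern, Minsk, Milan, Dakar, Kigali, Hanoi, Cairo

Lagos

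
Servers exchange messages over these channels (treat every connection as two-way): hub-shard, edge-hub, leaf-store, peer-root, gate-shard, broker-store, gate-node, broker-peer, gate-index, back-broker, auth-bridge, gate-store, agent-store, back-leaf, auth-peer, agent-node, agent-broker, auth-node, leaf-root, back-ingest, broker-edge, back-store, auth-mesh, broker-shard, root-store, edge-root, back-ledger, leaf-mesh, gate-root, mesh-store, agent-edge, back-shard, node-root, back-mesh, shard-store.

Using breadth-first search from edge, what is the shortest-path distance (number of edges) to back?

2

Level 0: edge
Level 1: agent, broker, hub, root
Level 2: back, gate, leaf, node, peer, shard, store
Level 3: auth, index, ingest, ledger, mesh
Level 4: bridge
back first appears at level 2.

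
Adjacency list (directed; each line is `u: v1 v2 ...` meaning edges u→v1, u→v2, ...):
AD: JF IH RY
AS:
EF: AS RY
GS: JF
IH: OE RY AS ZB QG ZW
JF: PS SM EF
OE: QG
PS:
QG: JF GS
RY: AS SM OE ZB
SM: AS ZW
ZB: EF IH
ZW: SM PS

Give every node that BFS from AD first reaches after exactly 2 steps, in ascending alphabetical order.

Level 0: AD
Level 1: IH, JF, RY
Level 2: AS, EF, OE, PS, QG, SM, ZB, ZW
Level 3: GS

AS, EF, OE, PS, QG, SM, ZB, ZW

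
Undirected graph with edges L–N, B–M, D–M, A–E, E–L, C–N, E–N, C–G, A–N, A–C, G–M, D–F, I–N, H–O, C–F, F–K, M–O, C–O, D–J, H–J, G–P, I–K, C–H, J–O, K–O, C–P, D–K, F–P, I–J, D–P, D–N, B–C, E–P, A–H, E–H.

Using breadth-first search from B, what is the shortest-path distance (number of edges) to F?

2

Level 0: B
Level 1: C, M
Level 2: A, D, F, G, H, N, O, P
Level 3: E, I, J, K, L
F first appears at level 2.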